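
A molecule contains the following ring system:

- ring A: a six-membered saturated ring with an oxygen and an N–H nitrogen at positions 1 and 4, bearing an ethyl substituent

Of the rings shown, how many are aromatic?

0

Ring A has only sp³ atoms, so it is not fully conjugated — not aromatic (morpholine).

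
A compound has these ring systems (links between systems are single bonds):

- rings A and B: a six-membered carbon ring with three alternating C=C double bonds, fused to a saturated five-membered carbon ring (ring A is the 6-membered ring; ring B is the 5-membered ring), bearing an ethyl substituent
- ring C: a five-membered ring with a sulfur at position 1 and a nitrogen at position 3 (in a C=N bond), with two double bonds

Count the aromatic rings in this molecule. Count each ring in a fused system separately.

2

Ring A has a continuous p-orbital overlap around the ring; 3 ring double bonds give 6 π electrons. That satisfies 4n+2 with n=1, so ring A is aromatic (benzene ring).
Ring B has three sp³ carbons, so it is not fully conjugated — not aromatic (cyclopentane ring).
Ring C is fully conjugated (every ring atom contributes a p orbital); 2 ring double bonds (4 π electrons) plus a heteroatom lone pair (2) give 6 π electrons. That satisfies 4n+2 with n=1, so ring C is aromatic (thiazole).
Aromatic: A, C. Total: 2.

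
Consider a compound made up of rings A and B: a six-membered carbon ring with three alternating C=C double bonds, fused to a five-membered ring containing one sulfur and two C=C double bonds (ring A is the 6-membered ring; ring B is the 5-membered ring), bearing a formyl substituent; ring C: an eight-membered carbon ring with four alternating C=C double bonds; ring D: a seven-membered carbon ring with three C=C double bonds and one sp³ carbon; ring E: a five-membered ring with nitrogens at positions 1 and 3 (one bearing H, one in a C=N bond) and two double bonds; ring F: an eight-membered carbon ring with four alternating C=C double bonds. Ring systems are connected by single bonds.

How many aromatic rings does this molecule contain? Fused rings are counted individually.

3

Rings A and B form a fused bicyclic system (with one sulfur) with 9 sp² atoms and 10 π electrons from ring double bonds plus a heteroatom lone pair. 10 = 4(2)+2, so the system is aromatic and both rings count as aromatic (benzothiophene).
Ring C has only sp² ring atoms; a planar conformation would have a fully conjugated π system of 8 electrons. But 8 = 4(2), which is 4n not 4n+2, so ring C is not aromatic (cyclooctatetraene) — cyclooctatetraene distorts into a non-planar tub to avoid antiaromaticity.
Ring D has one sp³ carbon, so it is not fully conjugated — not aromatic (cycloheptatriene).
Ring E has a continuous p-orbital overlap around the ring; 2 ring double bonds (4 π electrons) plus a heteroatom lone pair (2) give 6 π electrons. 6 = 4(1)+2, so ring E is aromatic (imidazole).
Ring F has only sp² ring atoms; a planar conformation would have a fully conjugated π system of 8 electrons. But 8 = 4(2), which is 4n not 4n+2, so ring F is not aromatic (cyclooctatetraene) — cyclooctatetraene distorts into a non-planar tub to avoid antiaromaticity.
Aromatic: A, B, E. Total: 3.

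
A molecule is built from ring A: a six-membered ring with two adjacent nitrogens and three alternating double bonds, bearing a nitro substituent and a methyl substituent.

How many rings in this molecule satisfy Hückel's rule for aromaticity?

1

Ring A is planar and fully conjugated; 3 ring double bonds give 6 π electrons. Since 6 = 4n+2 (n=1), ring A is aromatic (pyridazine).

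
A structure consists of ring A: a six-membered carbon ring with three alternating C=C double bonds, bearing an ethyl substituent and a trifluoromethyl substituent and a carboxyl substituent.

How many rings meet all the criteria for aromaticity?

1

Ring A is planar and fully conjugated; 3 ring double bonds give 6 π electrons. That satisfies 4n+2 with n=1, so ring A is aromatic (benzene).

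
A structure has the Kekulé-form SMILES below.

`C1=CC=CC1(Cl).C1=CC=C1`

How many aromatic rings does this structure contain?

0

The SMILES encodes a five-membered carbon ring with two conjugated C=C double bonds and one sp³ carbon; a four-membered carbon ring with two alternating C=C double bonds.
The 5-membered ring has one sp³ carbon, so it is not fully conjugated — not aromatic (cyclopentadiene).
The 4-membered ring has only sp² ring atoms; a planar conformation would have a fully conjugated π system of 4 electrons. But 4 = 4(1), which is 4n not 4n+2, so it is not aromatic (cyclobutadiene) — cyclobutadiene is antiaromatic and distorts to a rectangle.
None of the rings are aromatic. Total: 0.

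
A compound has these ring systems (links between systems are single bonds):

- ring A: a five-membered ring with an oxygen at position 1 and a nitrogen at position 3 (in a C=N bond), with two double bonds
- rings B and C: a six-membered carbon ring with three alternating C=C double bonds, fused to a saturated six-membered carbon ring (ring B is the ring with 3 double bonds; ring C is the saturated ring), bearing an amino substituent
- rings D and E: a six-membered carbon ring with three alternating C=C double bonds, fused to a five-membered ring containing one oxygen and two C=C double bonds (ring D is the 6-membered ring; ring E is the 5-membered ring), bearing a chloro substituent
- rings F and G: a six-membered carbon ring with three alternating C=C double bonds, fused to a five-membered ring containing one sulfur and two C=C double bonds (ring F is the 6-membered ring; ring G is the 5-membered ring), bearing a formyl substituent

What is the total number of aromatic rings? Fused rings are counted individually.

Ring A is planar and fully conjugated; 2 ring double bonds (4 π electrons) plus a heteroatom lone pair (2) give 6 π electrons. 6 = 4(1)+2, so ring A is aromatic (oxazole).
Ring B is planar and fully conjugated; 3 ring double bonds give 6 π electrons. That satisfies 4n+2 with n=1, so ring B is aromatic (benzene ring).
Ring C has four sp³ carbons, so it is not fully conjugated — not aromatic (cyclohexane ring).
Rings D and E form a fused bicyclic system (with one oxygen) with 9 sp² atoms and 10 π electrons from ring double bonds plus a heteroatom lone pair. 10 = 4(2)+2, so the system is aromatic and both rings count as aromatic (benzofuran).
Rings F and G form a fused bicyclic system (with one sulfur) with 9 sp² atoms and 10 π electrons from ring double bonds plus a heteroatom lone pair. 10 = 4(2)+2, so the system is aromatic and both rings count as aromatic (benzothiophene).
Aromatic: A, B, D, E, F, G. Total: 6.

6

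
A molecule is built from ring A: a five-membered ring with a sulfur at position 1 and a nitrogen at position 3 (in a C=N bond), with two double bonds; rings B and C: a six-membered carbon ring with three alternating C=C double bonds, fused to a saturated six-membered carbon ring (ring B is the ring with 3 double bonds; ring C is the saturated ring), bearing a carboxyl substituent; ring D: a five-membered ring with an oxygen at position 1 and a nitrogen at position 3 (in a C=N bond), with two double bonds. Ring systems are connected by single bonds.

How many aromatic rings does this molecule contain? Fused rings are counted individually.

Ring A is fully conjugated (every ring atom contributes a p orbital); 2 ring double bonds (4 π electrons) plus a heteroatom lone pair (2) give 6 π electrons. 6 = 4(1)+2, so ring A is aromatic (thiazole).
Ring B has a continuous p-orbital overlap around the ring; 3 ring double bonds give 6 π electrons. Since 6 = 4n+2 (n=1), ring B is aromatic (benzene ring).
Ring C has four sp³ carbons, so it is not fully conjugated — not aromatic (cyclohexane ring).
Ring D has a continuous p-orbital overlap around the ring; 2 ring double bonds (4 π electrons) plus a heteroatom lone pair (2) give 6 π electrons. 6 = 4(1)+2, so ring D is aromatic (oxazole).
Aromatic: A, B, D. Total: 3.

3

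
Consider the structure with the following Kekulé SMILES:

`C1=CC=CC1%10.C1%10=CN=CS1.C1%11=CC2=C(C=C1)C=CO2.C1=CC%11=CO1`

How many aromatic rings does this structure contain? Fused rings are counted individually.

4

The SMILES encodes a five-membered carbon ring with two conjugated C=C double bonds and one sp³ carbon; a five-membered ring with a sulfur at position 1 and a nitrogen at position 3 (in a C=N bond), with two double bonds; a six-membered carbon ring with three alternating C=C double bonds, fused to a five-membered ring containing one oxygen and two C=C double bonds; a five-membered ring of four carbons and one oxygen, with two C=C double bonds.
The 5-membered ring has one sp³ carbon, so it is not fully conjugated — not aromatic (cyclopentadiene).
The 5-membered ring with one sulfur and one =N– has a continuous p-orbital overlap around the ring; 2 ring double bonds (4 π electrons) plus a heteroatom lone pair (2) give 6 π electrons. That satisfies 4n+2 with n=1, so it is aromatic (thiazole).
The fused 6/5-membered bicyclic (with one oxygen) is a single π system with 9 sp² atoms and 10 π electrons from ring double bonds plus a heteroatom lone pair. 10 = 4(2)+2, so the system is aromatic and both rings count as aromatic (benzofuran).
The 5-membered ring with one oxygen is planar and fully conjugated; 2 ring double bonds (4 π electrons) plus a heteroatom lone pair (2) give 6 π electrons. Since 6 = 4n+2 (n=1), it is aromatic (furan).
4 of the 5 rings are aromatic. Total: 4.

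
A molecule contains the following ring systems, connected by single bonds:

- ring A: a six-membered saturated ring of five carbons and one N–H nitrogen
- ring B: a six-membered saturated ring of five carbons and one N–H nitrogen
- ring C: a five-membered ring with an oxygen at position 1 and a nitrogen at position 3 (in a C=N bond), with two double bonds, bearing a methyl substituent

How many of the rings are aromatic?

1

Ring A has only sp³ atoms, so it is not fully conjugated — not aromatic (piperidine).
Ring B has only sp³ atoms, so it is not fully conjugated — not aromatic (piperidine).
Ring C is planar and fully conjugated; 2 ring double bonds (4 π electrons) plus a heteroatom lone pair (2) give 6 π electrons. 6 = 4(1)+2, so ring C is aromatic (oxazole).
Aromatic: C. Total: 1.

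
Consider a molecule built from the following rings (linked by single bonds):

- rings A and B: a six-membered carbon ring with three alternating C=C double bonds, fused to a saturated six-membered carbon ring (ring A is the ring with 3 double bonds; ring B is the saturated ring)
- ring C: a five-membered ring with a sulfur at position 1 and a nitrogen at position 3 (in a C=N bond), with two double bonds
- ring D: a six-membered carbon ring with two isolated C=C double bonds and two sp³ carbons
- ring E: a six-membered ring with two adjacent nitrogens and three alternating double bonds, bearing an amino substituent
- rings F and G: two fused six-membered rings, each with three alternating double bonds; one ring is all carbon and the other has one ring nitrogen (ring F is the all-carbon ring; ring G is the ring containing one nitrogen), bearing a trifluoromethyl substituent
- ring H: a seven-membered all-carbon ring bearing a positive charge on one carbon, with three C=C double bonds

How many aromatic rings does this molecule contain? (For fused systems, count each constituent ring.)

6

Ring A has a continuous p-orbital overlap around the ring; 3 ring double bonds give 6 π electrons. That satisfies 4n+2 with n=1, so ring A is aromatic (benzene ring).
Ring B has four sp³ carbons, so it is not fully conjugated — not aromatic (cyclohexane ring).
Ring C has a continuous p-orbital overlap around the ring; 2 ring double bonds (4 π electrons) plus a heteroatom lone pair (2) give 6 π electrons. Since 6 = 4n+2 (n=1), ring C is aromatic (thiazole).
Ring D has two sp³ carbons, so it is not fully conjugated — not aromatic (1,4-cyclohexadiene).
Ring E is planar and fully conjugated; 3 ring double bonds give 6 π electrons. 6 = 4(1)+2, so ring E is aromatic (pyridazine).
Rings F and G form a fused bicyclic system (with one nitrogen) with 10 sp² atoms and 10 π electrons from ring double bonds. 10 = 4(2)+2, so the system is aromatic and both rings count as aromatic (quinoline).
Ring H is planar and fully conjugated; 3 ring double bonds (6 π electrons) plus the carbocation's empty p orbital (0, but keeps the ring conjugated) give 6 π electrons. Since 6 = 4n+2 (n=1), ring H is aromatic (tropylium cation).
Aromatic: A, C, E, F, G, H. Total: 6.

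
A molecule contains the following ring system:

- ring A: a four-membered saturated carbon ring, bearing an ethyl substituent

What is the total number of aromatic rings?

Ring A has only sp³ atoms, so it is not fully conjugated — not aromatic (cyclobutane).

0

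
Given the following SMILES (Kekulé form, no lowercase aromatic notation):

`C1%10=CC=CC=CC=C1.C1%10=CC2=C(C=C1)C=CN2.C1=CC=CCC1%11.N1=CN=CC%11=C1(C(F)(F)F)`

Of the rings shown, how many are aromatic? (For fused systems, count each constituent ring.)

3

The SMILES encodes an eight-membered carbon ring with four alternating C=C double bonds; a six-membered carbon ring with three alternating C=C double bonds, fused to a five-membered ring containing one N–H nitrogen and two C=C double bonds; a six-membered carbon ring with two conjugated C=C double bonds and two sp³ carbons; a six-membered ring with nitrogens at positions 1 and 3 and three alternating double bonds.
The 8-membered ring has only sp² ring atoms; a planar conformation would have a fully conjugated π system of 8 electrons. But 8 = 4(2), which is 4n not 4n+2, so it is not aromatic (cyclooctatetraene) — cyclooctatetraene distorts into a non-planar tub to avoid antiaromaticity.
The fused 6/5-membered bicyclic (with one N–H) is a single π system with 9 sp² atoms and 10 π electrons from ring double bonds plus a heteroatom lone pair. 10 = 4(2)+2, so the system is aromatic and both rings count as aromatic (indole).
The 6-membered ring has two sp³ carbons, so it is not fully conjugated — not aromatic (1,3-cyclohexadiene).
The 6-membered ring with two nitrogens (1,3) is planar and fully conjugated; 3 ring double bonds give 6 π electrons. Since 6 = 4n+2 (n=1), it is aromatic (pyrimidine).
3 of the 5 rings are aromatic. Total: 3.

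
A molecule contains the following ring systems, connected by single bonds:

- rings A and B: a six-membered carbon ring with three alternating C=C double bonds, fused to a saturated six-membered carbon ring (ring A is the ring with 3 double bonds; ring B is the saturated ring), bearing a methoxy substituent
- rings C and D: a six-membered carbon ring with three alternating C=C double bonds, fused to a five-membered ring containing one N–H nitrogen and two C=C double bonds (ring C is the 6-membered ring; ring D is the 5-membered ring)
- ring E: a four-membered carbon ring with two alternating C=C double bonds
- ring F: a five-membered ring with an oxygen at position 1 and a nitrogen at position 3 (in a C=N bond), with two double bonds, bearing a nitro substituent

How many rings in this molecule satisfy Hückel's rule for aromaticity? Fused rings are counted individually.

Ring A is fully conjugated (every ring atom contributes a p orbital); 3 ring double bonds give 6 π electrons. 6 = 4(1)+2, so ring A is aromatic (benzene ring).
Ring B has four sp³ carbons, so it is not fully conjugated — not aromatic (cyclohexane ring).
Rings C and D form a fused bicyclic system (with one N–H) with 9 sp² atoms and 10 π electrons from ring double bonds plus a heteroatom lone pair. 10 = 4(2)+2, so the system is aromatic and both rings count as aromatic (indole).
Ring E has only sp² ring atoms; a planar conformation would have a fully conjugated π system of 4 electrons. But 4 = 4(1), which is 4n not 4n+2, so ring E is not aromatic (cyclobutadiene) — cyclobutadiene is antiaromatic and distorts to a rectangle.
Ring F is fully conjugated (every ring atom contributes a p orbital); 2 ring double bonds (4 π electrons) plus a heteroatom lone pair (2) give 6 π electrons. Since 6 = 4n+2 (n=1), ring F is aromatic (oxazole).
Aromatic: A, C, D, F. Total: 4.

4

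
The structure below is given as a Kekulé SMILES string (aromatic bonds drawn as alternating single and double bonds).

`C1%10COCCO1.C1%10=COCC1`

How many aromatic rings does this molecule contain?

The SMILES encodes a six-membered saturated ring with oxygens at positions 1 and 4; a five-membered ring of four carbons and one oxygen, with one C=C double bond and two sp³ carbons.
The 6-membered ring with two oxygens (1,4) has only sp³ atoms, so it is not fully conjugated — not aromatic (1,4-dioxane).
The 5-membered ring with one oxygen has two sp³ carbons, so it is not fully conjugated — not aromatic (2,3-dihydrofuran).
None of the rings are aromatic. Total: 0.

0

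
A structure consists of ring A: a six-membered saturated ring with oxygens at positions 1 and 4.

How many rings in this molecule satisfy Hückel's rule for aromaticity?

0

Ring A has only sp³ atoms, so it is not fully conjugated — not aromatic (1,4-dioxane).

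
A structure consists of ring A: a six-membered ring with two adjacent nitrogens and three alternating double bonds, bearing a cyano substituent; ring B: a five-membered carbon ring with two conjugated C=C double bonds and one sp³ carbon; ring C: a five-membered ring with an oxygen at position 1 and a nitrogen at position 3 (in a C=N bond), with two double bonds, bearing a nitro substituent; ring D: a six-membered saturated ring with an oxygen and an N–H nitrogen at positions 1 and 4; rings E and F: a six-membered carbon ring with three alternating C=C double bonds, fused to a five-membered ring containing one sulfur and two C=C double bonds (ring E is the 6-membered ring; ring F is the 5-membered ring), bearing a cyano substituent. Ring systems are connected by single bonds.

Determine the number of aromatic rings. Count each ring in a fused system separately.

4

Ring A has a continuous p-orbital overlap around the ring; 3 ring double bonds give 6 π electrons. Since 6 = 4n+2 (n=1), ring A is aromatic (pyridazine).
Ring B has one sp³ carbon, so it is not fully conjugated — not aromatic (cyclopentadiene).
Ring C has a continuous p-orbital overlap around the ring; 2 ring double bonds (4 π electrons) plus a heteroatom lone pair (2) give 6 π electrons. Since 6 = 4n+2 (n=1), ring C is aromatic (oxazole).
Ring D has only sp³ atoms, so it is not fully conjugated — not aromatic (morpholine).
Rings E and F form a fused bicyclic system (with one sulfur) with 9 sp² atoms and 10 π electrons from ring double bonds plus a heteroatom lone pair. 10 = 4(2)+2, so the system is aromatic and both rings count as aromatic (benzothiophene).
Aromatic: A, C, E, F. Total: 4.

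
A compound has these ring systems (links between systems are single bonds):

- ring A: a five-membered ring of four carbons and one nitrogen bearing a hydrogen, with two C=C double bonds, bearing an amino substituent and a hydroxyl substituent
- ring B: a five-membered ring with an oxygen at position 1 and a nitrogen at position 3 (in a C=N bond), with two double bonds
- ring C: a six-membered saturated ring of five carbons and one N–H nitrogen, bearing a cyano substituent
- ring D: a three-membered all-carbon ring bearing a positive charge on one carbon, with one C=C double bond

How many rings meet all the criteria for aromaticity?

3

Ring A has a continuous p-orbital overlap around the ring; 2 ring double bonds (4 π electrons) plus a heteroatom lone pair (2) give 6 π electrons. Since 6 = 4n+2 (n=1), ring A is aromatic (pyrrole).
Ring B is planar and fully conjugated; 2 ring double bonds (4 π electrons) plus a heteroatom lone pair (2) give 6 π electrons. 6 = 4(1)+2, so ring B is aromatic (oxazole).
Ring C has only sp³ atoms, so it is not fully conjugated — not aromatic (piperidine).
Ring D is planar and fully conjugated; 1 ring double bond (2 π electrons) plus the carbocation's empty p orbital (0, but keeps the ring conjugated) give 2 π electrons. That satisfies 4n+2 with n=0, so ring D is aromatic (cyclopropenyl cation).
Aromatic: A, B, D. Total: 3.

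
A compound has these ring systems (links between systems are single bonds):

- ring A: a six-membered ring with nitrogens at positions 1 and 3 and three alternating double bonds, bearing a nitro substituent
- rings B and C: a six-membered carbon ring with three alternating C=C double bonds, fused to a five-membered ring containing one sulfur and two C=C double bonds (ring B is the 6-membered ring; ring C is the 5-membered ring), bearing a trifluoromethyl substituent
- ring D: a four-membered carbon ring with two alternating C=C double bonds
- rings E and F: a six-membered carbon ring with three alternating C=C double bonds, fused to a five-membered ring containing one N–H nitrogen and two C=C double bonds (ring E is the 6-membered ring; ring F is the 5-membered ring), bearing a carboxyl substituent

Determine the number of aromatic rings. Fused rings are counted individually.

5

Ring A has a continuous p-orbital overlap around the ring; 3 ring double bonds give 6 π electrons. That satisfies 4n+2 with n=1, so ring A is aromatic (pyrimidine).
Rings B and C form a fused bicyclic system (with one sulfur) with 9 sp² atoms and 10 π electrons from ring double bonds plus a heteroatom lone pair. 10 = 4(2)+2, so the system is aromatic and both rings count as aromatic (benzothiophene).
Ring D has only sp² ring atoms; a planar conformation would have a fully conjugated π system of 4 electrons. But 4 = 4(1), which is 4n not 4n+2, so ring D is not aromatic (cyclobutadiene) — cyclobutadiene is antiaromatic and distorts to a rectangle.
Rings E and F form a fused bicyclic system (with one N–H) with 9 sp² atoms and 10 π electrons from ring double bonds plus a heteroatom lone pair. 10 = 4(2)+2, so the system is aromatic and both rings count as aromatic (indole).
Aromatic: A, B, C, E, F. Total: 5.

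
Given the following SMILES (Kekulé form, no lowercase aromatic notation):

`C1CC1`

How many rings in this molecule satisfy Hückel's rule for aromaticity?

0

The SMILES encodes a three-membered saturated carbon ring.
The 3-membered ring has only sp³ atoms, so it is not fully conjugated — not aromatic (cyclopropane).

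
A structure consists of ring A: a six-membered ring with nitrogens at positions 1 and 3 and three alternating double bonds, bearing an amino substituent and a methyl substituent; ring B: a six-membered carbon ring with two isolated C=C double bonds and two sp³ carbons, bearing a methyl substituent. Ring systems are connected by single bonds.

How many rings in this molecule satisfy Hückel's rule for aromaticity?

1

Ring A is planar and fully conjugated; 3 ring double bonds give 6 π electrons. 6 = 4(1)+2, so ring A is aromatic (pyrimidine).
Ring B has two sp³ carbons, so it is not fully conjugated — not aromatic (1,4-cyclohexadiene).
Aromatic: A. Total: 1.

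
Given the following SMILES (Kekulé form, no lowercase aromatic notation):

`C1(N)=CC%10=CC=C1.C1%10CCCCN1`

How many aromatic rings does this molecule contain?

1

The SMILES encodes a six-membered carbon ring with three alternating C=C double bonds; a six-membered saturated ring of five carbons and one N–H nitrogen.
The 6-membered ring has a continuous p-orbital overlap around the ring; 3 ring double bonds give 6 π electrons. 6 = 4(1)+2, so it is aromatic (benzene).
The 6-membered ring with one N–H has only sp³ atoms, so it is not fully conjugated — not aromatic (piperidine).
1 of the 2 rings is aromatic. Total: 1.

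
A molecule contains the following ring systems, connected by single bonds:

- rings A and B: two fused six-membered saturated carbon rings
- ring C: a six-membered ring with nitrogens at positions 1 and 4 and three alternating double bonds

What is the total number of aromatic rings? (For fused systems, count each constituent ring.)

Ring A has only sp³ atoms, so it is not fully conjugated — not aromatic (cyclohexane ring).
Ring B has only sp³ atoms, so it is not fully conjugated — not aromatic (cyclohexane ring).
Ring C has a continuous p-orbital overlap around the ring; 3 ring double bonds give 6 π electrons. Since 6 = 4n+2 (n=1), ring C is aromatic (pyrazine).
Aromatic: C. Total: 1.

1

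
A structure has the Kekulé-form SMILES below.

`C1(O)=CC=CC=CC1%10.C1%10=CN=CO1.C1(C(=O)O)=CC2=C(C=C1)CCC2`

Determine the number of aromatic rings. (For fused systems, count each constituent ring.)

The SMILES encodes a seven-membered carbon ring with three C=C double bonds and one sp³ carbon; a five-membered ring with an oxygen at position 1 and a nitrogen at position 3 (in a C=N bond), with two double bonds; a six-membered carbon ring with three alternating C=C double bonds, fused to a saturated five-membered carbon ring.
The 7-membered ring has one sp³ carbon, so it is not fully conjugated — not aromatic (cycloheptatriene).
The 5-membered ring with one oxygen and one =N– has a continuous p-orbital overlap around the ring; 2 ring double bonds (4 π electrons) plus a heteroatom lone pair (2) give 6 π electrons. Since 6 = 4n+2 (n=1), it is aromatic (oxazole).
The 6-membered ring is planar and fully conjugated; 3 ring double bonds give 6 π electrons. That satisfies 4n+2 with n=1, so it is aromatic (benzene ring).
The 5-membered ring has three sp³ carbons, so it is not fully conjugated — not aromatic (cyclopentane ring).
2 of the 4 rings are aromatic. Total: 2.

2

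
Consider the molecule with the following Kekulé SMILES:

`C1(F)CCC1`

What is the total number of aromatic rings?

0

The SMILES encodes a four-membered saturated carbon ring.
The 4-membered ring has only sp³ atoms, so it is not fully conjugated — not aromatic (cyclobutane).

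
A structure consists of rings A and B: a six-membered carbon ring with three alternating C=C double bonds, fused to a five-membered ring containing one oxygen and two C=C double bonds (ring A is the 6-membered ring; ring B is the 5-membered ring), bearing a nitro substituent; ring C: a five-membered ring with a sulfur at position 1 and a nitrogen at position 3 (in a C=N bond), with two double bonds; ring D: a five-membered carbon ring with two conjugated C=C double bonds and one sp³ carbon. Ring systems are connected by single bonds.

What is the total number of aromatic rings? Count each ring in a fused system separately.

Rings A and B form a fused bicyclic system (with one oxygen) with 9 sp² atoms and 10 π electrons from ring double bonds plus a heteroatom lone pair. 10 = 4(2)+2, so the system is aromatic and both rings count as aromatic (benzofuran).
Ring C is planar and fully conjugated; 2 ring double bonds (4 π electrons) plus a heteroatom lone pair (2) give 6 π electrons. That satisfies 4n+2 with n=1, so ring C is aromatic (thiazole).
Ring D has one sp³ carbon, so it is not fully conjugated — not aromatic (cyclopentadiene).
Aromatic: A, B, C. Total: 3.

3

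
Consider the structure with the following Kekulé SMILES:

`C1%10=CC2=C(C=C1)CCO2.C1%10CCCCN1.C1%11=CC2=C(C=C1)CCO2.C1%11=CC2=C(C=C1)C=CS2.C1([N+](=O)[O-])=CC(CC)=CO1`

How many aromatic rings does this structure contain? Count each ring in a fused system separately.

The SMILES encodes a six-membered carbon ring with three alternating C=C double bonds, fused to a five-membered ring containing one oxygen and two sp³ carbons; a six-membered saturated ring of five carbons and one N–H nitrogen; a six-membered carbon ring with three alternating C=C double bonds, fused to a five-membered ring containing one oxygen and two sp³ carbons; a six-membered carbon ring with three alternating C=C double bonds, fused to a five-membered ring containing one sulfur and two C=C double bonds; a five-membered ring of four carbons and one oxygen, with two C=C double bonds.
The 6-membered ring is planar and fully conjugated; 3 ring double bonds give 6 π electrons. That satisfies 4n+2 with n=1, so it is aromatic (benzene ring).
The 5-membered ring with one oxygen has two sp³ carbons, so it is not fully conjugated — not aromatic (oxolane ring).
The 6-membered ring with one N–H has only sp³ atoms, so it is not fully conjugated — not aromatic (piperidine).
The second 6-membered ring is planar and fully conjugated; 3 ring double bonds give 6 π electrons. Since 6 = 4n+2 (n=1), it is aromatic (benzene ring).
The second 5-membered ring with one oxygen has two sp³ carbons, so it is not fully conjugated — not aromatic (oxolane ring).
The fused 6/5-membered bicyclic (with one sulfur) is a single π system with 9 sp² atoms and 10 π electrons from ring double bonds plus a heteroatom lone pair. 10 = 4(2)+2, so the system is aromatic and both rings count as aromatic (benzothiophene).
The third 5-membered ring with one oxygen is fully conjugated (every ring atom contributes a p orbital); 2 ring double bonds (4 π electrons) plus a heteroatom lone pair (2) give 6 π electrons. Since 6 = 4n+2 (n=1), it is aromatic (furan).
5 of the 8 rings are aromatic. Total: 5.

5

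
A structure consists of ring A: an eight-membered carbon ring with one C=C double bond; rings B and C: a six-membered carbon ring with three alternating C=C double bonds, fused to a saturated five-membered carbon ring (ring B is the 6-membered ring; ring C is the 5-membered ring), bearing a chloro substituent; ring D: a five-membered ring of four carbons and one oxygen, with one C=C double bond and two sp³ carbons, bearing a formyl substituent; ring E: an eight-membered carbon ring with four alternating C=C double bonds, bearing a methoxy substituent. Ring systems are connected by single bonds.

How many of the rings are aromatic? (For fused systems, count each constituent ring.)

1

Ring A has six sp³ carbons, so it is not fully conjugated — not aromatic (cyclooctene).
Ring B has a continuous p-orbital overlap around the ring; 3 ring double bonds give 6 π electrons. 6 = 4(1)+2, so ring B is aromatic (benzene ring).
Ring C has three sp³ carbons, so it is not fully conjugated — not aromatic (cyclopentane ring).
Ring D has two sp³ carbons, so it is not fully conjugated — not aromatic (2,3-dihydrofuran).
Ring E has only sp² ring atoms; a planar conformation would have a fully conjugated π system of 8 electrons. But 8 = 4(2), which is 4n not 4n+2, so ring E is not aromatic (cyclooctatetraene) — cyclooctatetraene distorts into a non-planar tub to avoid antiaromaticity.
Aromatic: B. Total: 1.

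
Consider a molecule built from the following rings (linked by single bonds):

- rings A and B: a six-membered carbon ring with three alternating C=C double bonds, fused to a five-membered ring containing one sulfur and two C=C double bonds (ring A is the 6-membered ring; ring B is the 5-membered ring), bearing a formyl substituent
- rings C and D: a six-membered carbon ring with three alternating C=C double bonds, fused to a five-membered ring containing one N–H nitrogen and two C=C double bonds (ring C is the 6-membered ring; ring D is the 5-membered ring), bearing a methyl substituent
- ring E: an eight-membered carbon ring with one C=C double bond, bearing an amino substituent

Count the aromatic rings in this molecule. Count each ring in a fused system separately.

4

Rings A and B form a fused bicyclic system (with one sulfur) with 9 sp² atoms and 10 π electrons from ring double bonds plus a heteroatom lone pair. 10 = 4(2)+2, so the system is aromatic and both rings count as aromatic (benzothiophene).
Rings C and D form a fused bicyclic system (with one N–H) with 9 sp² atoms and 10 π electrons from ring double bonds plus a heteroatom lone pair. 10 = 4(2)+2, so the system is aromatic and both rings count as aromatic (indole).
Ring E has six sp³ carbons, so it is not fully conjugated — not aromatic (cyclooctene).
Aromatic: A, B, C, D. Total: 4.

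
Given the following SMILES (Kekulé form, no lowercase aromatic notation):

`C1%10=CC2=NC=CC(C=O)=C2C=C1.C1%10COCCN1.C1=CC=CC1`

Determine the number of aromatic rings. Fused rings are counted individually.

The SMILES encodes two fused six-membered rings, each with three alternating double bonds; one ring is all carbon and the other has one ring nitrogen; a six-membered saturated ring with an oxygen and an N–H nitrogen at positions 1 and 4; a five-membered carbon ring with two conjugated C=C double bonds and one sp³ carbon.
The fused 6/6-membered bicyclic (with one nitrogen) is a single π system with 10 sp² atoms and 10 π electrons from ring double bonds. 10 = 4(2)+2, so the system is aromatic and both rings count as aromatic (quinoline).
The 6-membered ring with one oxygen and one N–H (1,4) has only sp³ atoms, so it is not fully conjugated — not aromatic (morpholine).
The 5-membered ring has one sp³ carbon, so it is not fully conjugated — not aromatic (cyclopentadiene).
2 of the 4 rings are aromatic. Total: 2.

2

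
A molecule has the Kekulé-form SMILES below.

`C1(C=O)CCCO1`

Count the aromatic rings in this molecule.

The SMILES encodes a five-membered saturated ring of four carbons and one oxygen.
The 5-membered ring with one oxygen has only sp³ atoms, so it is not fully conjugated — not aromatic (tetrahydrofuran).

0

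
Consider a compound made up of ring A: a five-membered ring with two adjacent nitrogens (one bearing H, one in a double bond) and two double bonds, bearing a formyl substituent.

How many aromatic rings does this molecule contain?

Ring A is fully conjugated (every ring atom contributes a p orbital); 2 ring double bonds (4 π electrons) plus a heteroatom lone pair (2) give 6 π electrons. Since 6 = 4n+2 (n=1), ring A is aromatic (pyrazole).

1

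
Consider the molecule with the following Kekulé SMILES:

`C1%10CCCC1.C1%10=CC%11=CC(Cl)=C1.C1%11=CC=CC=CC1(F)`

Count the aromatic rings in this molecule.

The SMILES encodes a five-membered saturated carbon ring; a six-membered carbon ring with three alternating C=C double bonds; a seven-membered carbon ring with three C=C double bonds and one sp³ carbon.
The 5-membered ring has only sp³ atoms, so it is not fully conjugated — not aromatic (cyclopentane).
The 6-membered ring is fully conjugated (every ring atom contributes a p orbital); 3 ring double bonds give 6 π electrons. 6 = 4(1)+2, so it is aromatic (benzene).
The 7-membered ring has one sp³ carbon, so it is not fully conjugated — not aromatic (cycloheptatriene).
1 of the 3 rings is aromatic. Total: 1.

1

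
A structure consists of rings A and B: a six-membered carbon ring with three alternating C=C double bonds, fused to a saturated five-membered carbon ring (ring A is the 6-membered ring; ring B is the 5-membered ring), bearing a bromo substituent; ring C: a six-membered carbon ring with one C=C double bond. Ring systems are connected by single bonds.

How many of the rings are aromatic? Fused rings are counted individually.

Ring A has a continuous p-orbital overlap around the ring; 3 ring double bonds give 6 π electrons. Since 6 = 4n+2 (n=1), ring A is aromatic (benzene ring).
Ring B has three sp³ carbons, so it is not fully conjugated — not aromatic (cyclopentane ring).
Ring C has four sp³ carbons, so it is not fully conjugated — not aromatic (cyclohexene).
Aromatic: A. Total: 1.

1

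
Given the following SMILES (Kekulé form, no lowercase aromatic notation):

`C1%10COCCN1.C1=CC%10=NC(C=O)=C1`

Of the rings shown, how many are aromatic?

1

The SMILES encodes a six-membered saturated ring with an oxygen and an N–H nitrogen at positions 1 and 4; a six-membered ring of five carbons and one nitrogen with three alternating double bonds.
The 6-membered ring with one oxygen and one N–H (1,4) has only sp³ atoms, so it is not fully conjugated — not aromatic (morpholine).
The 6-membered ring with one nitrogen has a continuous p-orbital overlap around the ring; 3 ring double bonds give 6 π electrons. That satisfies 4n+2 with n=1, so it is aromatic (pyridine).
1 of the 2 rings is aromatic. Total: 1.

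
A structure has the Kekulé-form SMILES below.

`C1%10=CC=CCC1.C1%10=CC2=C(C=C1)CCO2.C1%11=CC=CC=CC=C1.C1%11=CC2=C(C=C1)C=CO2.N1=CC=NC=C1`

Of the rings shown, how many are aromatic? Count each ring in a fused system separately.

4

The SMILES encodes a six-membered carbon ring with two conjugated C=C double bonds and two sp³ carbons; a six-membered carbon ring with three alternating C=C double bonds, fused to a five-membered ring containing one oxygen and two sp³ carbons; an eight-membered carbon ring with four alternating C=C double bonds; a six-membered carbon ring with three alternating C=C double bonds, fused to a five-membered ring containing one oxygen and two C=C double bonds; a six-membered ring with nitrogens at positions 1 and 4 and three alternating double bonds.
The 6-membered ring has two sp³ carbons, so it is not fully conjugated — not aromatic (1,3-cyclohexadiene).
The second 6-membered ring is planar and fully conjugated; 3 ring double bonds give 6 π electrons. That satisfies 4n+2 with n=1, so it is aromatic (benzene ring).
The 5-membered ring with one oxygen has two sp³ carbons, so it is not fully conjugated — not aromatic (oxolane ring).
The 8-membered ring has only sp² ring atoms; a planar conformation would have a fully conjugated π system of 8 electrons. But 8 = 4(2), which is 4n not 4n+2, so it is not aromatic (cyclooctatetraene) — cyclooctatetraene distorts into a non-planar tub to avoid antiaromaticity.
The fused 6/5-membered bicyclic (with one oxygen) is a single π system with 9 sp² atoms and 10 π electrons from ring double bonds plus a heteroatom lone pair. 10 = 4(2)+2, so the system is aromatic and both rings count as aromatic (benzofuran).
The 6-membered ring with two nitrogens (1,4) is fully conjugated (every ring atom contributes a p orbital); 3 ring double bonds give 6 π electrons. That satisfies 4n+2 with n=1, so it is aromatic (pyrazine).
4 of the 7 rings are aromatic. Total: 4.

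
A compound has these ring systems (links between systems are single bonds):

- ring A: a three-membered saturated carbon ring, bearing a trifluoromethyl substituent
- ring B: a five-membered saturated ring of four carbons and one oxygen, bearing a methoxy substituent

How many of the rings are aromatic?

0

Ring A has only sp³ atoms, so it is not fully conjugated — not aromatic (cyclopropane).
Ring B has only sp³ atoms, so it is not fully conjugated — not aromatic (tetrahydrofuran).
No ring is aromatic. Total: 0.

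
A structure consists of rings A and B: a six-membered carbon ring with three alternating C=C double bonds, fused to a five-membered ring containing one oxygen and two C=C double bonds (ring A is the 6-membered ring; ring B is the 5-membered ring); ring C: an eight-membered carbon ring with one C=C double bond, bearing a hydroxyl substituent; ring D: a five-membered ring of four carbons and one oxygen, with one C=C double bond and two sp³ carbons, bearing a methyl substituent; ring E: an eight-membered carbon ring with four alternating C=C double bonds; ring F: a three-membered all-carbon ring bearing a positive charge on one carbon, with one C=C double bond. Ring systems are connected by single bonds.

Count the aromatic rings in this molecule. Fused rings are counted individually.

3

Rings A and B form a fused bicyclic system (with one oxygen) with 9 sp² atoms and 10 π electrons from ring double bonds plus a heteroatom lone pair. 10 = 4(2)+2, so the system is aromatic and both rings count as aromatic (benzofuran).
Ring C has six sp³ carbons, so it is not fully conjugated — not aromatic (cyclooctene).
Ring D has two sp³ carbons, so it is not fully conjugated — not aromatic (2,3-dihydrofuran).
Ring E has only sp² ring atoms; a planar conformation would have a fully conjugated π system of 8 electrons. But 8 = 4(2), which is 4n not 4n+2, so ring E is not aromatic (cyclooctatetraene) — cyclooctatetraene distorts into a non-planar tub to avoid antiaromaticity.
Ring F is fully conjugated (every ring atom contributes a p orbital); 1 ring double bond (2 π electrons) plus the carbocation's empty p orbital (0, but keeps the ring conjugated) give 2 π electrons. 2 = 4(0)+2, so ring F is aromatic (cyclopropenyl cation).
Aromatic: A, B, F. Total: 3.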